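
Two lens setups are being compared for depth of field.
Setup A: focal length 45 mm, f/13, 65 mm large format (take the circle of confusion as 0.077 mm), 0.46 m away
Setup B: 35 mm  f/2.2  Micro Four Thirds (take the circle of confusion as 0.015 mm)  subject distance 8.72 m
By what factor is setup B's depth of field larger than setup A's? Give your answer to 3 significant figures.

21.9

Setup A: H = 45²/(13×0.077) + 45 ≈ 2068.0 mm; DoF = Df − Dn = 578.72 − 381.70 ≈ 197.02 mm.
Setup B: H = 35²/(2.2×0.015) + 35 ≈ 37156.2 mm; DoF = Df − Dn = 11383.3 − 7066.7 ≈ 4316.6 mm.
Ratio = 4316.6 / 197.02 ≈ 21.9.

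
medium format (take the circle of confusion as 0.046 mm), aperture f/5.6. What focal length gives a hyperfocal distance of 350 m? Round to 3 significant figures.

From H = f²/(N·c) + f, with f ≪ H: f ≈ √(H·N·c) = √(350000 × 5.6 × 0.046) = √90160 ≈ 300.3 mm.
The +f correction barely moves this — solving exactly, f² + N·c·f − N·c·H = 0 ⇒ f = (−N·c + √((N·c)² + 4·N·c·H))/2 = (−0.2576 + √360640)/2 ≈ 300.14 mm, so f ≈ 300 mm.

300 mm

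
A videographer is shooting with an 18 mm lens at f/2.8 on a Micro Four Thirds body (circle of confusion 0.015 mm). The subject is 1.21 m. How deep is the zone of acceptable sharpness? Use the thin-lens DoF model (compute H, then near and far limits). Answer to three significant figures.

Hyperfocal distance H = f²/(N·c) + f = 18²/(2.8 × 0.015) + 18 = 324/0.042 + 18 ≈ 7732.3 mm ≈ 7.732 m.
Near limit Dn = s·(H − f)/(H + s − 2f) = 1210 × (7732.3 − 18) / (7732.3 + 1210 − 2 × 18) = 1210 × 7714.3 / 8906.3 ≈ 1048.06 mm.
Far limit Df = s·(H − f)/(H − s) = 1210 × (7732.3 − 18) / (7732.3 − 1210) = 1210 × 7714.3 / 6522.3 ≈ 1431.14 mm.
Depth of field = Df − Dn = 1431.14 − 1048.06 ≈ 383.08 mm.

383 mm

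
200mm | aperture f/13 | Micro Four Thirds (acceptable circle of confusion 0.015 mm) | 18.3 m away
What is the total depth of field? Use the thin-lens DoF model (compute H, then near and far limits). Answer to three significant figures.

Hyperfocal distance H = f²/(N·c) + f = 200²/(13 × 0.015) + 200 = 40000/0.195 + 200 ≈ 205328.2 mm ≈ 205.3 m.
Near limit Dn = s·(H − f)/(H + s − 2f) = 18300 × (205328.2 − 200) / (205328.2 + 18300 − 2 × 200) = 18300 × 205128.2 / 223228.2 ≈ 16816.2 mm.
Far limit Df = s·(H − f)/(H − s) = 18300 × (205328.2 − 200) / (205328.2 − 18300) = 18300 × 205128.2 / 187028.2 ≈ 20071.0 mm.
Depth of field = Df − Dn = 20071.0 − 16816.2 ≈ 3254.8 mm ≈ 3.25 m.

3.25 m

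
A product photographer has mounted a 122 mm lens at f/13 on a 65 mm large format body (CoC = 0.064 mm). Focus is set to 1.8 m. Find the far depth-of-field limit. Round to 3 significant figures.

Hyperfocal distance H = f²/(N·c) + f = 122²/(13 × 0.064) + 122 = 14884/0.832 + 122 ≈ 18011.4 mm ≈ 18.01 m.
Far limit Df = s·(H − f)/(H − s) = 1800 × (18011.4 − 122) / (18011.4 − 1800) = 1800 × 17889.4 / 16211.4 ≈ 1986.3 mm ≈ 1.99 m.

1.99 m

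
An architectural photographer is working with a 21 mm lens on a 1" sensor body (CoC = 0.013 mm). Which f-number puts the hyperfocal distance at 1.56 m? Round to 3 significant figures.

Rearrange H = f²/(N·c) + f for N: N = f² / ((H − f)·c).
N = 21² / ((1560 − 21) × 0.013) = 441 / 20.01 ≈ 22.

f/22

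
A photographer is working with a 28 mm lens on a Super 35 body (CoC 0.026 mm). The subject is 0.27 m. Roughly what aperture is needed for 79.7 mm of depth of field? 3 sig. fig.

Write h = H − f = f²/(N·c). The thin-lens limits are Dn = s·h/(h + (s−f)) and Df = s·h/(h − (s−f)), so DoF = Df − Dn = 2·s·(s−f)·h / (h² − (s−f)²).
That is a quadratic in h: DoF·h² − 2·s·(s−f)·h − DoF·(s−f)² = 0 ⇒ h = (s−f)·(s + √(s² + DoF²)) / DoF = 242 × (270 + √(270² + 79.7²)) / 79.7 = 242 × (270 + 281.517) / 79.7 ≈ 1674.6 mm.
Then N = f²/(c·h) = 28² / (0.026 × 1674.6) = 784 / 43.540 ≈ 18.

f/18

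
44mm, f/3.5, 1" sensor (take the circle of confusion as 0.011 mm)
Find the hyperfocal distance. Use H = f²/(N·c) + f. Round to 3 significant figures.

Hyperfocal distance H = f²/(N·c) + f = 44²/(3.5 × 0.011) + 44 = 1936/0.0385 + 44 ≈ 50329.7 mm ≈ 50.3 m.

50.3 m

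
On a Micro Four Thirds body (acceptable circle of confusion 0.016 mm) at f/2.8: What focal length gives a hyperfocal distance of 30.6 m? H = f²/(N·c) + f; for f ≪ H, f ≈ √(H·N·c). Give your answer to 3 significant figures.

37.0 mm

From H = f²/(N·c) + f, with f ≪ H: f ≈ √(H·N·c) = √(30600 × 2.8 × 0.016) = √1370.9 ≈ 37.03 mm.
The +f correction barely moves this — solving exactly, f² + N·c·f − N·c·H = 0 ⇒ f = (−N·c + √((N·c)² + 4·N·c·H))/2 = (−0.0448 + √5483.5)/2 ≈ 37.003 mm, so f ≈ 37.0 mm.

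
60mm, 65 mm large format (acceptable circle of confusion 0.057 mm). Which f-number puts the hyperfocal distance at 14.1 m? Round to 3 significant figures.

f/4.50

Rearrange H = f²/(N·c) + f for N: N = f² / ((H − f)·c).
N = 60² / ((14100 − 60) × 0.057) = 3600 / 800.3 ≈ 4.50.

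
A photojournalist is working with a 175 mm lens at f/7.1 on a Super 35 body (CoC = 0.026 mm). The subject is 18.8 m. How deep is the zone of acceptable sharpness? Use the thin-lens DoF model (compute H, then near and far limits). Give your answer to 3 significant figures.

Hyperfocal distance H = f²/(N·c) + f = 175²/(7.1 × 0.026) + 175 = 30625/0.1846 + 175 ≈ 166074.2 mm ≈ 166.1 m.
Near limit Dn = s·(H − f)/(H + s − 2f) = 18800 × (166074.2 − 175) / (166074.2 + 18800 − 2 × 175) = 18800 × 165899.2 / 184524.2 ≈ 16902.4 mm.
Far limit Df = s·(H − f)/(H − s) = 18800 × (166074.2 − 175) / (166074.2 − 18800) = 18800 × 165899.2 / 147274.2 ≈ 21177.5 mm.
Depth of field = Df − Dn = 21177.5 − 16902.4 ≈ 4275.1 mm ≈ 4.28 m.

4.28 m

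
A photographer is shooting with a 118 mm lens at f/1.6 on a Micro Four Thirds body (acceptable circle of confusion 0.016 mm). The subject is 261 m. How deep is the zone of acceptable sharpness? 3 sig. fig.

Hyperfocal distance H = f²/(N·c) + f = 118²/(1.6 × 0.016) + 118 = 13924/0.0256 + 118 ≈ 544024.2 mm ≈ 544.0 m.
Near limit Dn = s·(H − f)/(H + s − 2f) = 261000 × (544024.2 − 118) / (544024.2 + 261000 − 2 × 118) = 261000 × 543906.2 / 804788.2 ≈ 176394 mm.
Far limit Df = s·(H − f)/(H − s) = 261000 × (544024.2 − 118) / (544024.2 − 261000) = 261000 × 543906.2 / 283024.2 ≈ 501581 mm.
Depth of field = Df − Dn = 501581 − 176394 ≈ 325187 mm ≈ 325 m.

325 m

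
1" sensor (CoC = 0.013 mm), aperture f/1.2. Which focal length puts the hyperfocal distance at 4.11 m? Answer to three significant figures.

From H = f²/(N·c) + f, with f ≪ H: f ≈ √(H·N·c) = √(4110 × 1.2 × 0.013) = √64.116 ≈ 8.007 mm.
Exact: f² + N·c·f − N·c·H = 0 ⇒ f = (−N·c + √((N·c)² + 4·N·c·H))/2 = (−0.0156 + √256.46)/2 ≈ 7.9995 mm ≈ 8.00 mm.

8.00 mm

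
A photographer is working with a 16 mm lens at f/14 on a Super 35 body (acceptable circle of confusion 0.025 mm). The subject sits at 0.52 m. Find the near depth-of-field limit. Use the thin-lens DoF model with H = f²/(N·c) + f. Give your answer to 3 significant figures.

Hyperfocal distance H = f²/(N·c) + f = 16²/(14 × 0.025) + 16 = 256/0.35 + 16 ≈ 747.4 mm ≈ 0.747 m.
Near limit Dn = s·(H − f)/(H + s − 2f) = 520 × (747.4 − 16) / (747.4 + 520 − 2 × 16) = 520 × 731.4 / 1235.4 ≈ 307.86 mm.

308 mm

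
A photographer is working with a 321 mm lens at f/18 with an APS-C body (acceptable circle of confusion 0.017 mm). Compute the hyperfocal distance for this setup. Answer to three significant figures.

337 m

Hyperfocal distance H = f²/(N·c) + f = 321²/(18 × 0.017) + 321 = 103041/0.306 + 321 ≈ 337056.3 mm ≈ 337 m.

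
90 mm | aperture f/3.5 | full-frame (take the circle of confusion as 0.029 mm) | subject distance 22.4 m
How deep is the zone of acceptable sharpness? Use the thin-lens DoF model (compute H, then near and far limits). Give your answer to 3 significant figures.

13.6 m

Hyperfocal distance H = f²/(N·c) + f = 90²/(3.5 × 0.029) + 90 = 8100/0.1015 + 90 ≈ 79893.0 mm ≈ 79.89 m.
Near limit Dn = s·(H − f)/(H + s − 2f) = 22400 × (79893.0 − 90) / (79893.0 + 22400 − 2 × 90) = 22400 × 79803.0 / 102113.0 ≈ 17506 mm.
Far limit Df = s·(H − f)/(H − s) = 22400 × (79893.0 − 90) / (79893.0 − 22400) = 22400 × 79803.0 / 57493.0 ≈ 31092 mm.
Depth of field = Df − Dn = 31092 − 17506 ≈ 13586 mm ≈ 13.6 m.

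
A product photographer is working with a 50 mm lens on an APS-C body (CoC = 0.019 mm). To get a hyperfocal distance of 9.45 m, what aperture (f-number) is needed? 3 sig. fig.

f/14

Rearrange H = f²/(N·c) + f for N: N = f² / ((H − f)·c).
N = 50² / ((9450 − 50) × 0.019) = 2500 / 178.6 ≈ 14.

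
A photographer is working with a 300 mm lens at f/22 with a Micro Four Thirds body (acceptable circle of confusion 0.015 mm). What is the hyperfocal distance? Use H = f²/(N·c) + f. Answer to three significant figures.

Hyperfocal distance H = f²/(N·c) + f = 300²/(22 × 0.015) + 300 = 90000/0.33 + 300 ≈ 273027.3 mm ≈ 273 m.

273 m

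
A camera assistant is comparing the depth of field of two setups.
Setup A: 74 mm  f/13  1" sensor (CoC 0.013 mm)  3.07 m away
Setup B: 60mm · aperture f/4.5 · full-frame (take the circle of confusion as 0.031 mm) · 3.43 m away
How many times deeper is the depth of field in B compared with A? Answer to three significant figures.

Setup A: H = 74²/(13×0.013) + 74 ≈ 32476.4 mm; DoF = Df − Dn = 3382.78 − 2810.17 ≈ 572.61 mm.
Setup B: H = 60²/(4.5×0.031) + 60 ≈ 25866.5 mm; DoF = Df − Dn = 3945.19 − 3033.82 ≈ 911.37 mm.
Ratio = 911.37 / 572.61 ≈ 1.59.

1.59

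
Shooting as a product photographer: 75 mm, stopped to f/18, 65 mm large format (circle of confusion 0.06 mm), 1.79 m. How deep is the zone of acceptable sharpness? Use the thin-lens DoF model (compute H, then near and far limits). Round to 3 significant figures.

Hyperfocal distance H = f²/(N·c) + f = 75²/(18 × 0.06) + 75 = 5625/1.08 + 75 ≈ 5283.3 mm ≈ 5.283 m.
Near limit Dn = s·(H − f)/(H + s − 2f) = 1790 × (5283.3 − 75) / (5283.3 + 1790 − 2 × 75) = 1790 × 5208.3 / 6923.3 ≈ 1346.6 mm.
Far limit Df = s·(H − f)/(H − s) = 1790 × (5283.3 − 75) / (5283.3 − 1790) = 1790 × 5208.3 / 3493.3 ≈ 2668.8 mm.
Depth of field = Df − Dn = 2668.8 − 1346.6 ≈ 1322.2 mm ≈ 1.32 m.

1.32 m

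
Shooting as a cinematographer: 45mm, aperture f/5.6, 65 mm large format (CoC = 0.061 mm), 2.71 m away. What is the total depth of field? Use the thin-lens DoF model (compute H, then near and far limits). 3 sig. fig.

Hyperfocal distance H = f²/(N·c) + f = 45²/(5.6 × 0.061) + 45 = 2025/0.3416 + 45 ≈ 5973.0 mm ≈ 5.973 m.
Near limit Dn = s·(H − f)/(H + s − 2f) = 2710 × (5973.0 − 45) / (5973.0 + 2710 − 2 × 45) = 2710 × 5928.0 / 8593.0 ≈ 1869.5 mm.
Far limit Df = s·(H − f)/(H − s) = 2710 × (5973.0 − 45) / (5973.0 − 2710) = 2710 × 5928.0 / 3263.0 ≈ 4923.4 mm.
Depth of field = Df − Dn = 4923.4 − 1869.5 ≈ 3053.9 mm ≈ 3.05 m.

3.05 m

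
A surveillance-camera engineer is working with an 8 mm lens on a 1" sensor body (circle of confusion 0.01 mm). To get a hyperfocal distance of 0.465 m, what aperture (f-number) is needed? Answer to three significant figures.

f/14

Rearrange H = f²/(N·c) + f for N: N = f² / ((H − f)·c).
N = 8² / ((465 − 8) × 0.01) = 64 / 4.570 ≈ 14.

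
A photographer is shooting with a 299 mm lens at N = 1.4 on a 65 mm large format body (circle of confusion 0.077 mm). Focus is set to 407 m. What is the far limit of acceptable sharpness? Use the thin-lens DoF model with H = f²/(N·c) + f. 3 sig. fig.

Hyperfocal distance H = f²/(N·c) + f = 299²/(1.4 × 0.077) + 299 = 89401/0.1078 + 299 ≈ 829621.8 mm ≈ 829.6 m.
Far limit Df = s·(H − f)/(H − s) = 407000 × (829621.8 − 299) / (829621.8 − 407000) = 407000 × 829322.8 / 422621.8 ≈ 798668 mm ≈ 799 m.

799 m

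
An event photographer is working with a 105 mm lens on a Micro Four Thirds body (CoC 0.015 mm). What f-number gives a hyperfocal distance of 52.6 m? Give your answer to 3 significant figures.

Rearrange H = f²/(N·c) + f for N: N = f² / ((H − f)·c).
N = 105² / ((52600 − 105) × 0.015) = 11025 / 787.4 ≈ 14.

f/14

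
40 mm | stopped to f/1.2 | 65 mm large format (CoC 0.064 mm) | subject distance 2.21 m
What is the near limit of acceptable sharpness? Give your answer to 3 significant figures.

2.00 m

Hyperfocal distance H = f²/(N·c) + f = 40²/(1.2 × 0.064) + 40 = 1600/0.0768 + 40 ≈ 20873.3 mm ≈ 20.87 m.
Near limit Dn = s·(H − f)/(H + s − 2f) = 2210 × (20873.3 − 40) / (20873.3 + 2210 − 2 × 40) = 2210 × 20833.3 / 23003.3 ≈ 2001.5 mm ≈ 2.00 m.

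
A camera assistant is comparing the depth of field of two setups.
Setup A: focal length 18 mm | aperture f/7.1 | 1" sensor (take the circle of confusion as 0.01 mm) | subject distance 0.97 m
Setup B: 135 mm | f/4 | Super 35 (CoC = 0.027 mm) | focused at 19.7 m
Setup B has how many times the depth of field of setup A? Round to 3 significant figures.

10.9

Setup A: H = 18²/(7.1×0.01) + 18 ≈ 4581.4 mm; DoF = Df − Dn = 1225.70 − 802.57 ≈ 423.13 mm.
Setup B: H = 135²/(4×0.027) + 135 ≈ 168885.0 mm; DoF = Df − Dn = 22283.6 − 17653.3 ≈ 4630.3 mm.
Ratio = 4630.3 / 423.13 ≈ 10.9.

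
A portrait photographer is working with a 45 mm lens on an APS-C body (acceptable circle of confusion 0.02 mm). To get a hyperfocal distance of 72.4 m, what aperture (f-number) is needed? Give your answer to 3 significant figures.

Rearrange H = f²/(N·c) + f for N: N = f² / ((H − f)·c).
N = 45² / ((72400 − 45) × 0.02) = 2025 / 1447 ≈ 1.40.

f/1.40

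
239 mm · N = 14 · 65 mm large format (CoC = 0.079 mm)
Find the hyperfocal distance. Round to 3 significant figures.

51.9 m

Hyperfocal distance H = f²/(N·c) + f = 239²/(14 × 0.079) + 239 = 57121/1.106 + 239 ≈ 51885.5 mm ≈ 51.9 m.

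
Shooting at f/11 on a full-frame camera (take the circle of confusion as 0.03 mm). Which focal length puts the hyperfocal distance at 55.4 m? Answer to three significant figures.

From H = f²/(N·c) + f, with f ≪ H: f ≈ √(H·N·c) = √(55400 × 11 × 0.03) = √18282 ≈ 135.2 mm.
The +f correction barely moves this — solving exactly, f² + N·c·f − N·c·H = 0 ⇒ f = (−N·c + √((N·c)² + 4·N·c·H))/2 = (−0.33 + √73128)/2 ≈ 135.05 mm, so f ≈ 135 mm.

135 mm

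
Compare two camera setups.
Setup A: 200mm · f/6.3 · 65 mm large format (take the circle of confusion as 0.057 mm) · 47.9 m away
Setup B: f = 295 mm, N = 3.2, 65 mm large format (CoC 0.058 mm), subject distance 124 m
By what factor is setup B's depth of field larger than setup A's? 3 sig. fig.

Setup A: H = 200²/(6.3×0.057) + 200 ≈ 111589.6 mm; DoF = Df − Dn = 83774 − 33538 ≈ 50236 mm.
Setup B: H = 295²/(3.2×0.058) + 295 ≈ 469179.7 mm; DoF = Df − Dn = 168439 − 98115 ≈ 70324 mm.
Ratio = 70324 / 50236 ≈ 1.40.

1.40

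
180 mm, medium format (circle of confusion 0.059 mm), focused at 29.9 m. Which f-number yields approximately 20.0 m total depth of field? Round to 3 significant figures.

Write h = H − f = f²/(N·c). The thin-lens limits are Dn = s·h/(h + (s−f)) and Df = s·h/(h − (s−f)), so DoF = Df − Dn = 2·s·(s−f)·h / (h² − (s−f)²).
That is a quadratic in h: DoF·h² − 2·s·(s−f)·h − DoF·(s−f)² = 0 ⇒ h = (s−f)·(s + √(s² + DoF²)) / DoF = 29720 × (29900 + √(29900² + 20000²)) / 20000 = 29720 × (29900 + 35972.4) / 20000 ≈ 97886 mm.
Then N = f²/(c·h) = 180² / (0.059 × 97886) = 32400 / 5775.3 ≈ 5.61.

f/5.61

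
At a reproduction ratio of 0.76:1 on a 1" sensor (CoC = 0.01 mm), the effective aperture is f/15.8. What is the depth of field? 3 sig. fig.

At magnification m, DoF ≈ 2·N_eff·c/m² = 2 × 15.8 × 0.01 / 0.76² = 0.316 / 0.5776 ≈ 0.547 mm.

0.547 mm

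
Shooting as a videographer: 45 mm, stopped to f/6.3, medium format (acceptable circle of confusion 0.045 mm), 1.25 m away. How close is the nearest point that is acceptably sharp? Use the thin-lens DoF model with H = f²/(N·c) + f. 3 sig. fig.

Hyperfocal distance H = f²/(N·c) + f = 45²/(6.3 × 0.045) + 45 = 2025/0.2835 + 45 ≈ 7187.9 mm ≈ 7.188 m.
Near limit Dn = s·(H − f)/(H + s − 2f) = 1250 × (7187.9 − 45) / (7187.9 + 1250 − 2 × 45) = 1250 × 7142.9 / 8347.9 ≈ 1069.6 mm ≈ 1.07 m.

1.07 m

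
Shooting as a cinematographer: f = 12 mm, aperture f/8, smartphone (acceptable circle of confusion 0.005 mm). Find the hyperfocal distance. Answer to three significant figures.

3.61 m

Hyperfocal distance H = f²/(N·c) + f = 12²/(8 × 0.005) + 12 = 144/0.04 + 12 ≈ 3612.0 mm ≈ 3.61 m.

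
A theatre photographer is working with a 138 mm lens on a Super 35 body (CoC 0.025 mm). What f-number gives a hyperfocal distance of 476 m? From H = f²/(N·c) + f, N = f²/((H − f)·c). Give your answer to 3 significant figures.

f/1.60

Rearrange H = f²/(N·c) + f for N: N = f² / ((H − f)·c).
N = 138² / ((476000 − 138) × 0.025) = 19044 / 11897 ≈ 1.60.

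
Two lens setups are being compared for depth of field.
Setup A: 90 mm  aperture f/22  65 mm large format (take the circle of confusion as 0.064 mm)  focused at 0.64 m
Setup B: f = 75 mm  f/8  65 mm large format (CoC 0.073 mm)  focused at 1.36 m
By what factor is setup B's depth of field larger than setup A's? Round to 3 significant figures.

Setup A: H = 90²/(22×0.064) + 90 ≈ 5842.8 mm; DoF = Df − Dn = 707.66 − 584.15 ≈ 123.51 mm.
Setup B: H = 75²/(8×0.073) + 75 ≈ 9706.8 mm; DoF = Df − Dn = 1569.37 − 1199.92 ≈ 369.45 mm.
Ratio = 369.45 / 123.51 ≈ 2.99.

2.99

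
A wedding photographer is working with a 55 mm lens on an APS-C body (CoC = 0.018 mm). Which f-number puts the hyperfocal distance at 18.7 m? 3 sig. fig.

Rearrange H = f²/(N·c) + f for N: N = f² / ((H − f)·c).
N = 55² / ((18700 − 55) × 0.018) = 3025 / 335.6 ≈ 9.01.

f/9.01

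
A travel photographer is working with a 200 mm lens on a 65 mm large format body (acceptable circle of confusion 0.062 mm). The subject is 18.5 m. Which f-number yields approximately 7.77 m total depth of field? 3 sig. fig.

f/7.10

Write h = H − f = f²/(N·c). The thin-lens limits are Dn = s·h/(h + (s−f)) and Df = s·h/(h − (s−f)), so DoF = Df − Dn = 2·s·(s−f)·h / (h² − (s−f)²).
That is a quadratic in h: DoF·h² − 2·s·(s−f)·h − DoF·(s−f)² = 0 ⇒ h = (s−f)·(s + √(s² + DoF²)) / DoF = 18300 × (18500 + √(18500² + 7770²)) / 7770 = 18300 × (18500 + 20065.5) / 7770 ≈ 90830 mm.
Then N = f²/(c·h) = 200² / (0.062 × 90830) = 40000 / 5631.5 ≈ 7.10.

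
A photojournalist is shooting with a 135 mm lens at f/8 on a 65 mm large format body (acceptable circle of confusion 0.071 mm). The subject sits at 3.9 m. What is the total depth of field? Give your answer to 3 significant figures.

0.928 m

Hyperfocal distance H = f²/(N·c) + f = 135²/(8 × 0.071) + 135 = 18225/0.568 + 135 ≈ 32221.3 mm ≈ 32.22 m.
Near limit Dn = s·(H − f)/(H + s − 2f) = 3900 × (32221.3 − 135) / (32221.3 + 3900 − 2 × 135) = 3900 × 32086.3 / 35851.3 ≈ 3490.43 mm.
Far limit Df = s·(H − f)/(H − s) = 3900 × (32221.3 − 135) / (32221.3 − 3900) = 3900 × 32086.3 / 28321.3 ≈ 4418.46 mm.
Depth of field = Df − Dn = 4418.46 − 3490.43 ≈ 928.03 mm ≈ 0.928 m.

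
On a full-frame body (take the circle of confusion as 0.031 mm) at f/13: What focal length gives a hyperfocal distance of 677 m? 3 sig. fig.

From H = f²/(N·c) + f, with f ≪ H: f ≈ √(H·N·c) = √(677000 × 13 × 0.031) = √272831 ≈ 522.3 mm.
The +f correction barely moves this — solving exactly, f² + N·c·f − N·c·H = 0 ⇒ f = (−N·c + √((N·c)² + 4·N·c·H))/2 = (−0.403 + √1091324)/2 ≈ 522.13 mm, so f ≈ 522 mm.

522 mm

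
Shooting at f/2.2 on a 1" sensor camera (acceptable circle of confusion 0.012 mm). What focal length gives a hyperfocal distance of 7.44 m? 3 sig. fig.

From H = f²/(N·c) + f, with f ≪ H: f ≈ √(H·N·c) = √(7440 × 2.2 × 0.012) = √196.42 ≈ 14.01 mm.
The +f correction barely moves this — solving exactly, f² + N·c·f − N·c·H = 0 ⇒ f = (−N·c + √((N·c)² + 4·N·c·H))/2 = (−0.0264 + √785.66)/2 ≈ 14.002 mm, so f ≈ 14.0 mm.

14.0 mm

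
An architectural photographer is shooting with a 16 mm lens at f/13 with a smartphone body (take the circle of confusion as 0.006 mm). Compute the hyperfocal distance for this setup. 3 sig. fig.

Hyperfocal distance H = f²/(N·c) + f = 16²/(13 × 0.006) + 16 = 256/0.078 + 16 ≈ 3298.1 mm ≈ 3.30 m.

3.30 m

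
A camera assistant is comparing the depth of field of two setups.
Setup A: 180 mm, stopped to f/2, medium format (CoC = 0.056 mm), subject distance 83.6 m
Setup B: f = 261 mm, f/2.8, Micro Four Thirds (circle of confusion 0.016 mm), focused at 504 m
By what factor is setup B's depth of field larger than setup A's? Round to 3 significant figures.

Setup A: H = 180²/(2×0.056) + 180 ≈ 289465.7 mm; DoF = Df − Dn = 117476 − 64888 ≈ 52588 mm.
Setup B: H = 261²/(2.8×0.016) + 261 ≈ 1520819.0 mm; DoF = Df − Dn = 753685 − 378581 ≈ 375104 mm.
Ratio = 375104 / 52588 ≈ 7.13.

7.13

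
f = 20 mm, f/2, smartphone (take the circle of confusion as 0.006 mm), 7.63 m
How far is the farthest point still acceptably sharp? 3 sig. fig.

Hyperfocal distance H = f²/(N·c) + f = 20²/(2 × 0.006) + 20 = 400/0.012 + 20 ≈ 33353.3 mm ≈ 33.35 m.
Far limit Df = s·(H − f)/(H − s) = 7630 × (33353.3 − 20) / (33353.3 − 7630) = 7630 × 33333.3 / 25723.3 ≈ 9887.3 mm ≈ 9.89 m.

9.89 m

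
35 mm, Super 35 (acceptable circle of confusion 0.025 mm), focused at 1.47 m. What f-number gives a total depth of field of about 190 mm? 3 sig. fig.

f/2.20

Write h = H − f = f²/(N·c). The thin-lens limits are Dn = s·h/(h + (s−f)) and Df = s·h/(h − (s−f)), so DoF = Df − Dn = 2·s·(s−f)·h / (h² − (s−f)²).
That is a quadratic in h: DoF·h² − 2·s·(s−f)·h − DoF·(s−f)² = 0 ⇒ h = (s−f)·(s + √(s² + DoF²)) / DoF = 1435 × (1470 + √(1470² + 190²)) / 190 = 1435 × (1470 + 1482.23) / 190 ≈ 22297 mm.
Then N = f²/(c·h) = 35² / (0.025 × 22297) = 1225 / 557.43 ≈ 2.20.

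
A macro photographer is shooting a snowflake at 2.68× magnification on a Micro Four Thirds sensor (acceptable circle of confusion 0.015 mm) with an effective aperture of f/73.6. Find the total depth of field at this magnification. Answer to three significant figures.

At magnification m, DoF ≈ 2·N_eff·c/m² = 2 × 73.6 × 0.015 / 2.68² = 2.208 / 7.182 ≈ 0.307 mm.

0.307 mm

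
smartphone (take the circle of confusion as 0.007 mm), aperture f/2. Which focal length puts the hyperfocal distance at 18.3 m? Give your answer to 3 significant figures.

From H = f²/(N·c) + f, with f ≪ H: f ≈ √(H·N·c) = √(18300 × 2 × 0.007) = √256.20 ≈ 16.01 mm.
The +f correction barely moves this — solving exactly, f² + N·c·f − N·c·H = 0 ⇒ f = (−N·c + √((N·c)² + 4·N·c·H))/2 = (−0.014 + √1024.8)/2 ≈ 15.999 mm, so f ≈ 16.0 mm.

16.0 mm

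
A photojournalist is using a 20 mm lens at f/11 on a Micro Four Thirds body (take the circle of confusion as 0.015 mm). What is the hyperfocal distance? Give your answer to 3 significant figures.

Hyperfocal distance H = f²/(N·c) + f = 20²/(11 × 0.015) + 20 = 400/0.165 + 20 ≈ 2444.2 mm ≈ 2.44 m.

2.44 m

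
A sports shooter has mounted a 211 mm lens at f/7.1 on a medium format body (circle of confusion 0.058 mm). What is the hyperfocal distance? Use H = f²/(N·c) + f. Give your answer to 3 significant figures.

Hyperfocal distance H = f²/(N·c) + f = 211²/(7.1 × 0.058) + 211 = 44521/0.4118 + 211 ≈ 108324.2 mm ≈ 108 m.

108 m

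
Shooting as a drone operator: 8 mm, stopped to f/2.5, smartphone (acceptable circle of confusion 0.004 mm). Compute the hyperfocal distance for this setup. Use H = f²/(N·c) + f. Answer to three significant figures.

6.41 m

Hyperfocal distance H = f²/(N·c) + f = 8²/(2.5 × 0.004) + 8 = 64/0.01 + 8 ≈ 6408.0 mm ≈ 6.41 m.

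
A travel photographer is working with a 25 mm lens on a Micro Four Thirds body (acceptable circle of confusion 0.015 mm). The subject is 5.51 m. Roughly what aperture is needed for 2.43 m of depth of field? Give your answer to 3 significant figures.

f/1.60

Write h = H − f = f²/(N·c). The thin-lens limits are Dn = s·h/(h + (s−f)) and Df = s·h/(h − (s−f)), so DoF = Df − Dn = 2·s·(s−f)·h / (h² − (s−f)²).
That is a quadratic in h: DoF·h² − 2·s·(s−f)·h − DoF·(s−f)² = 0 ⇒ h = (s−f)·(s + √(s² + DoF²)) / DoF = 5485 × (5510 + √(5510² + 2430²)) / 2430 = 5485 × (5510 + 6022.04) / 2430 ≈ 26030 mm.
Then N = f²/(c·h) = 25² / (0.015 × 26030) = 625 / 390.45 ≈ 1.60.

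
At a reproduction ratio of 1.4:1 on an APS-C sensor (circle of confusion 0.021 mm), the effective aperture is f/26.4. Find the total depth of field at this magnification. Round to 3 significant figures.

0.566 mm

At magnification m, DoF ≈ 2·N_eff·c/m² = 2 × 26.4 × 0.021 / 1.4² = 1.109 / 1.96 ≈ 0.566 mm.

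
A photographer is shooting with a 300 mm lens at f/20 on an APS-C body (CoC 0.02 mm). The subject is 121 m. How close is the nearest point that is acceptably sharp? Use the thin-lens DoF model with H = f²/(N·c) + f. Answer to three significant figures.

78.8 m

Hyperfocal distance H = f²/(N·c) + f = 300²/(20 × 0.02) + 300 = 90000/0.4 + 300 ≈ 225300.0 mm ≈ 225.3 m.
Near limit Dn = s·(H − f)/(H + s − 2f) = 121000 × (225300.0 − 300) / (225300.0 + 121000 − 2 × 300) = 121000 × 225000.0 / 345700.0 ≈ 78753 mm ≈ 78.8 m.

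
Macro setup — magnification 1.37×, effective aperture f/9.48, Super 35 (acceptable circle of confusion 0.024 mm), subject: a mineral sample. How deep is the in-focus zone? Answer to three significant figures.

0.242 mm

At magnification m, DoF ≈ 2·N_eff·c/m² = 2 × 9.48 × 0.024 / 1.37² = 0.455 / 1.877 ≈ 0.242 mm.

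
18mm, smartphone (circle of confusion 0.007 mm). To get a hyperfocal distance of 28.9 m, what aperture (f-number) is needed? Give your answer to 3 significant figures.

Rearrange H = f²/(N·c) + f for N: N = f² / ((H − f)·c).
N = 18² / ((28900 − 18) × 0.007) = 324 / 202.2 ≈ 1.60.

f/1.60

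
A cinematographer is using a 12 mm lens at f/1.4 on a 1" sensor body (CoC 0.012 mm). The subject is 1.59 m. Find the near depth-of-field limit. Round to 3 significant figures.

Hyperfocal distance H = f²/(N·c) + f = 12²/(1.4 × 0.012) + 12 = 144/0.0168 + 12 ≈ 8583.4 mm ≈ 8.583 m.
Near limit Dn = s·(H − f)/(H + s − 2f) = 1590 × (8583.4 − 12) / (8583.4 + 1590 − 2 × 12) = 1590 × 8571.4 / 10149.4 ≈ 1342.8 mm ≈ 1.34 m.

1.34 m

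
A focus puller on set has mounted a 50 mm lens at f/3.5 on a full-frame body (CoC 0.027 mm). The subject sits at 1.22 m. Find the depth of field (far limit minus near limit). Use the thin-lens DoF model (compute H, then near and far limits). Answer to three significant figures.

Hyperfocal distance H = f²/(N·c) + f = 50²/(3.5 × 0.027) + 50 = 2500/0.0945 + 50 ≈ 26505.0 mm ≈ 26.51 m.
Near limit Dn = s·(H − f)/(H + s − 2f) = 1220 × (26505.0 − 50) / (26505.0 + 1220 − 2 × 50) = 1220 × 26455.0 / 27625.0 ≈ 1168.33 mm.
Far limit Df = s·(H − f)/(H − s) = 1220 × (26505.0 − 50) / (26505.0 − 1220) = 1220 × 26455.0 / 25285.0 ≈ 1276.45 mm.
Depth of field = Df − Dn = 1276.45 − 1168.33 ≈ 108.12 mm.

108 mm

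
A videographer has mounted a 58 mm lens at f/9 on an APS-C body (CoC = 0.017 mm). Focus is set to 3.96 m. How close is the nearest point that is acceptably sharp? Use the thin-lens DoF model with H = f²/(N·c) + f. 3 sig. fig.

3.36 m

Hyperfocal distance H = f²/(N·c) + f = 58²/(9 × 0.017) + 58 = 3364/0.153 + 58 ≈ 22044.9 mm ≈ 22.04 m.
Near limit Dn = s·(H − f)/(H + s − 2f) = 3960 × (22044.9 − 58) / (22044.9 + 3960 − 2 × 58) = 3960 × 21986.9 / 25888.9 ≈ 3363.1 mm ≈ 3.36 m.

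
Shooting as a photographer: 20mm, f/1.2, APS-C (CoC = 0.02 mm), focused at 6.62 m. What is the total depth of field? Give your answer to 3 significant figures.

6.22 m

Hyperfocal distance H = f²/(N·c) + f = 20²/(1.2 × 0.02) + 20 = 400/0.024 + 20 ≈ 16686.7 mm ≈ 16.69 m.
Near limit Dn = s·(H − f)/(H + s − 2f) = 6620 × (16686.7 − 20) / (16686.7 + 6620 − 2 × 20) = 6620 × 16666.7 / 23266.7 ≈ 4742.1 mm.
Far limit Df = s·(H − f)/(H − s) = 6620 × (16686.7 − 20) / (16686.7 − 6620) = 6620 × 16666.7 / 10066.7 ≈ 10960.3 mm.
Depth of field = Df − Dn = 10960.3 − 4742.1 ≈ 6218.2 mm ≈ 6.22 m.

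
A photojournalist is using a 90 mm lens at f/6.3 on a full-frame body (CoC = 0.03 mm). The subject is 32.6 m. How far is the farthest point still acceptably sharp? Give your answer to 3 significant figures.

Hyperfocal distance H = f²/(N·c) + f = 90²/(6.3 × 0.03) + 90 = 8100/0.189 + 90 ≈ 42947.1 mm ≈ 42.95 m.
Far limit Df = s·(H − f)/(H − s) = 32600 × (42947.1 − 90) / (42947.1 − 32600) = 32600 × 42857.1 / 10347.1 ≈ 135027 mm ≈ 135 m.

135 m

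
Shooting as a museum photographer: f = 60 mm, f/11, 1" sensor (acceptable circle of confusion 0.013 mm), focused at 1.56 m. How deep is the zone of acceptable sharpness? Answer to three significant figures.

Hyperfocal distance H = f²/(N·c) + f = 60²/(11 × 0.013) + 60 = 3600/0.143 + 60 ≈ 25234.8 mm ≈ 25.23 m.
Near limit Dn = s·(H − f)/(H + s − 2f) = 1560 × (25234.8 − 60) / (25234.8 + 1560 − 2 × 60) = 1560 × 25174.8 / 26674.8 ≈ 1472.28 mm.
Far limit Df = s·(H − f)/(H − s) = 1560 × (25234.8 − 60) / (25234.8 − 1560) = 1560 × 25174.8 / 23674.8 ≈ 1658.84 mm.
Depth of field = Df − Dn = 1658.84 − 1472.28 ≈ 186.56 mm.

187 mm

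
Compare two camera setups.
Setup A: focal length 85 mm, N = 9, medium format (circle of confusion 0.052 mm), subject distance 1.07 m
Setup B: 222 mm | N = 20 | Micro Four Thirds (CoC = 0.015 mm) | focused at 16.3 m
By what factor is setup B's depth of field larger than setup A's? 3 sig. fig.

23.5

Setup A: H = 85²/(9×0.052) + 85 ≈ 15523.0 mm; DoF = Df − Dn = 1142.92 − 1005.82 ≈ 137.10 mm.
Setup B: H = 222²/(20×0.015) + 222 ≈ 164502.0 mm; DoF = Df − Dn = 18068.3 − 14846.9 ≈ 3221.4 mm.
Ratio = 3221.4 / 137.10 ≈ 23.5.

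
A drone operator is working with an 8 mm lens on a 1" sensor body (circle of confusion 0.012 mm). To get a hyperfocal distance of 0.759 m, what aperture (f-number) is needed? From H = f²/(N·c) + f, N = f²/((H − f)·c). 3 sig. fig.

Rearrange H = f²/(N·c) + f for N: N = f² / ((H − f)·c).
N = 8² / ((759 − 8) × 0.012) = 64 / 9.012 ≈ 7.10.

f/7.10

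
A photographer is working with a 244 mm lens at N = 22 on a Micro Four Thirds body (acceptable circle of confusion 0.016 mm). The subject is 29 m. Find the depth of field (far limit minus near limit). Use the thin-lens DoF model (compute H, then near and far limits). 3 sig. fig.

10.2 m

Hyperfocal distance H = f²/(N·c) + f = 244²/(22 × 0.016) + 244 = 59536/0.352 + 244 ≈ 169380.4 mm ≈ 169.4 m.
Near limit Dn = s·(H − f)/(H + s − 2f) = 29000 × (169380.4 − 244) / (169380.4 + 29000 − 2 × 244) = 29000 × 169136.4 / 197892.4 ≈ 24786 mm.
Far limit Df = s·(H − f)/(H − s) = 29000 × (169380.4 − 244) / (169380.4 − 29000) = 29000 × 169136.4 / 140380.4 ≈ 34940 mm.
Depth of field = Df − Dn = 34940 − 24786 ≈ 10154 mm ≈ 10.2 m.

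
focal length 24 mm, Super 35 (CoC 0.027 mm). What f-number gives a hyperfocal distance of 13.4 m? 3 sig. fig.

f/1.59

Rearrange H = f²/(N·c) + f for N: N = f² / ((H − f)·c).
N = 24² / ((13400 − 24) × 0.027) = 576 / 361.2 ≈ 1.59.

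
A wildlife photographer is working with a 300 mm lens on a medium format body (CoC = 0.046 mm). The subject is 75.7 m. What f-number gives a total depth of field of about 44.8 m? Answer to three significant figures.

Write h = H − f = f²/(N·c). The thin-lens limits are Dn = s·h/(h + (s−f)) and Df = s·h/(h − (s−f)), so DoF = Df − Dn = 2·s·(s−f)·h / (h² − (s−f)²).
That is a quadratic in h: DoF·h² − 2·s·(s−f)·h − DoF·(s−f)² = 0 ⇒ h = (s−f)·(s + √(s² + DoF²)) / DoF = 75400 × (75700 + √(75700² + 44800²)) / 44800 = 75400 × (75700 + 87963.2) / 44800 ≈ 275451 mm.
Then N = f²/(c·h) = 300² / (0.046 × 275451) = 90000 / 12671 ≈ 7.10.

f/7.10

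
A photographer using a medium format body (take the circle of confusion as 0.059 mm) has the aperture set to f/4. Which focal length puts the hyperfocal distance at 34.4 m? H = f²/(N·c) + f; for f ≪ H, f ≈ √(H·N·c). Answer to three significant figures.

90.0 mm

From H = f²/(N·c) + f, with f ≪ H: f ≈ √(H·N·c) = √(34400 × 4 × 0.059) = √8118.4 ≈ 90.10 mm.
Exact: f² + N·c·f − N·c·H = 0 ⇒ f = (−N·c + √((N·c)² + 4·N·c·H))/2 = (−0.236 + √32474)/2 ≈ 89.984 mm ≈ 90.0 mm.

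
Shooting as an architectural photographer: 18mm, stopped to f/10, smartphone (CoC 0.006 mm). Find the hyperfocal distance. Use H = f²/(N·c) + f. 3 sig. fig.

Hyperfocal distance H = f²/(N·c) + f = 18²/(10 × 0.006) + 18 = 324/0.06 + 18 ≈ 5418.0 mm ≈ 5.42 m.

5.42 m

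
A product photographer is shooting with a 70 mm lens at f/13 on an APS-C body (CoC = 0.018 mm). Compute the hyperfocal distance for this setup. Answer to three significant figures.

21.0 m

Hyperfocal distance H = f²/(N·c) + f = 70²/(13 × 0.018) + 70 = 4900/0.234 + 70 ≈ 21010.2 mm ≈ 21.0 m.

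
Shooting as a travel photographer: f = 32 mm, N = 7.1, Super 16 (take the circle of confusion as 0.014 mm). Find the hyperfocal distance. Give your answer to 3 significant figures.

Hyperfocal distance H = f²/(N·c) + f = 32²/(7.1 × 0.014) + 32 = 1024/0.0994 + 32 ≈ 10333.8 mm ≈ 10.3 m.

10.3 m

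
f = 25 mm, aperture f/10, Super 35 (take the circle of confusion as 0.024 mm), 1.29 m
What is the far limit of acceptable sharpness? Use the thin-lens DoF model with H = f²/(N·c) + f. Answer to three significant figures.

Hyperfocal distance H = f²/(N·c) + f = 25²/(10 × 0.024) + 25 = 625/0.24 + 25 ≈ 2629.2 mm ≈ 2.629 m.
Far limit Df = s·(H − f)/(H − s) = 1290 × (2629.2 − 25) / (2629.2 − 1290) = 1290 × 2604.2 / 1339.2 ≈ 2508.6 mm ≈ 2.51 m.

2.51 m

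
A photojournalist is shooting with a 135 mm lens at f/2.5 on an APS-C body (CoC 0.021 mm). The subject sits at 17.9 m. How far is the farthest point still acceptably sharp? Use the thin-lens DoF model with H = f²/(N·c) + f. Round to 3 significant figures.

18.9 m

Hyperfocal distance H = f²/(N·c) + f = 135²/(2.5 × 0.021) + 135 = 18225/0.0525 + 135 ≈ 347277.9 mm ≈ 347.3 m.
Far limit Df = s·(H − f)/(H − s) = 17900 × (347277.9 − 135) / (347277.9 − 17900) = 17900 × 347142.9 / 329377.9 ≈ 18865 mm ≈ 18.9 m.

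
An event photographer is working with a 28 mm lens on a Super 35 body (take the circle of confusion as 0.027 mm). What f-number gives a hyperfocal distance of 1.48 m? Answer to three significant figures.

f/20

Rearrange H = f²/(N·c) + f for N: N = f² / ((H − f)·c).
N = 28² / ((1480 − 28) × 0.027) = 784 / 39.20 ≈ 20.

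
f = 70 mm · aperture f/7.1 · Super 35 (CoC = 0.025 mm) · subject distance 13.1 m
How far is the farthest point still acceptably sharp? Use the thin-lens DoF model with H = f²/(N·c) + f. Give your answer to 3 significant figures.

Hyperfocal distance H = f²/(N·c) + f = 70²/(7.1 × 0.025) + 70 = 4900/0.1775 + 70 ≈ 27675.6 mm ≈ 27.68 m.
Far limit Df = s·(H − f)/(H − s) = 13100 × (27675.6 − 70) / (27675.6 − 13100) = 13100 × 27605.6 / 14575.6 ≈ 24811 mm ≈ 24.8 m.

24.8 m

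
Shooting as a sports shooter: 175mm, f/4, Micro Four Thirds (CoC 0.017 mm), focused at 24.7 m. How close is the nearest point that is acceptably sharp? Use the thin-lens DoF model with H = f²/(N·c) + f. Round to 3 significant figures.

Hyperfocal distance H = f²/(N·c) + f = 175²/(4 × 0.017) + 175 = 30625/0.068 + 175 ≈ 450542.6 mm ≈ 450.5 m.
Near limit Dn = s·(H − f)/(H + s − 2f) = 24700 × (450542.6 − 175) / (450542.6 + 24700 − 2 × 175) = 24700 × 450367.6 / 474892.6 ≈ 23424 mm ≈ 23.4 m.

23.4 m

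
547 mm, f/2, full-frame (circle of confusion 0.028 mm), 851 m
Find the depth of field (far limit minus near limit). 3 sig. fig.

278 m

Hyperfocal distance H = f²/(N·c) + f = 547²/(2 × 0.028) + 547 = 299209/0.056 + 547 ≈ 5343564.9 mm ≈ 5344 m.
Near limit Dn = s·(H − f)/(H + s − 2f) = 851000 × (5343564.9 − 547) / (5343564.9 + 851000 − 2 × 547) = 851000 × 5343017.9 / 6193470.9 ≈ 734145 mm.
Far limit Df = s·(H − f)/(H − s) = 851000 × (5343564.9 − 547) / (5343564.9 − 851000) = 851000 × 5343017.9 / 4492564.9 ≈ 1012096 mm.
Depth of field = Df − Dn = 1012096 − 734145 ≈ 277951 mm ≈ 278 m.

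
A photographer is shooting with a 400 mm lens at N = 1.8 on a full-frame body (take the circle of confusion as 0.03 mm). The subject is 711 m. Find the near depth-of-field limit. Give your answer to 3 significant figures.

573 m

Hyperfocal distance H = f²/(N·c) + f = 400²/(1.8 × 0.03) + 400 = 160000/0.054 + 400 ≈ 2963363.0 mm ≈ 2963 m.
Near limit Dn = s·(H − f)/(H + s − 2f) = 711000 × (2963363.0 − 400) / (2963363.0 + 711000 − 2 × 400) = 711000 × 2962963.0 / 3673563.0 ≈ 573467 mm ≈ 573 m.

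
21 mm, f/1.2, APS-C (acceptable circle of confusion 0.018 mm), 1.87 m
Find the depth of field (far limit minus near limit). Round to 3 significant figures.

342 mm

Hyperfocal distance H = f²/(N·c) + f = 21²/(1.2 × 0.018) + 21 = 441/0.0216 + 21 ≈ 20437.7 mm ≈ 20.44 m.
Near limit Dn = s·(H − f)/(H + s − 2f) = 1870 × (20437.7 − 21) / (20437.7 + 1870 − 2 × 21) = 1870 × 20416.7 / 22265.7 ≈ 1714.71 mm.
Far limit Df = s·(H − f)/(H − s) = 1870 × (20437.7 − 21) / (20437.7 − 1870) = 1870 × 20416.7 / 18567.7 ≈ 2056.22 mm.
Depth of field = Df − Dn = 2056.22 − 1714.71 ≈ 341.51 mm.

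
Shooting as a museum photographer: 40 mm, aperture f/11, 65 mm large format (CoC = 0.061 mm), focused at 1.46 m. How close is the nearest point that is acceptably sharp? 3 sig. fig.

0.915 m

Hyperfocal distance H = f²/(N·c) + f = 40²/(11 × 0.061) + 40 = 1600/0.671 + 40 ≈ 2424.5 mm ≈ 2.425 m.
Near limit Dn = s·(H − f)/(H + s − 2f) = 1460 × (2424.5 − 40) / (2424.5 + 1460 − 2 × 40) = 1460 × 2384.5 / 3804.5 ≈ 915.07 mm ≈ 0.915 m.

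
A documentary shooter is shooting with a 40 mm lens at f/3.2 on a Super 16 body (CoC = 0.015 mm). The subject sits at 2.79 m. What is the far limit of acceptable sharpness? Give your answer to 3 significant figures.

3.04 m

Hyperfocal distance H = f²/(N·c) + f = 40²/(3.2 × 0.015) + 40 = 1600/0.048 + 40 ≈ 33373.3 mm ≈ 33.37 m.
Far limit Df = s·(H − f)/(H − s) = 2790 × (33373.3 − 40) / (33373.3 − 2790) = 2790 × 33333.3 / 30583.3 ≈ 3040.9 mm ≈ 3.04 m.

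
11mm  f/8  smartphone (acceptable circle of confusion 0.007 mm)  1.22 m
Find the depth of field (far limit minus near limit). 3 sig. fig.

Hyperfocal distance H = f²/(N·c) + f = 11²/(8 × 0.007) + 11 = 121/0.056 + 11 ≈ 2171.7 mm ≈ 2.172 m.
Near limit Dn = s·(H − f)/(H + s − 2f) = 1220 × (2171.7 − 11) / (2171.7 + 1220 − 2 × 11) = 1220 × 2160.7 / 3369.7 ≈ 782.3 mm.
Far limit Df = s·(H − f)/(H − s) = 1220 × (2171.7 − 11) / (2171.7 − 1220) = 1220 × 2160.7 / 951.7 ≈ 2769.8 mm.
Depth of field = Df − Dn = 2769.8 − 782.3 ≈ 1987.5 mm ≈ 1.99 m.

1.99 m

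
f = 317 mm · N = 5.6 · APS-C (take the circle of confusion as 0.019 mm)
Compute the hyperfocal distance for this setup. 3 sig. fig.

945 m

Hyperfocal distance H = f²/(N·c) + f = 317²/(5.6 × 0.019) + 317 = 100489/0.1064 + 317 ≈ 944762.5 mm ≈ 945 m.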